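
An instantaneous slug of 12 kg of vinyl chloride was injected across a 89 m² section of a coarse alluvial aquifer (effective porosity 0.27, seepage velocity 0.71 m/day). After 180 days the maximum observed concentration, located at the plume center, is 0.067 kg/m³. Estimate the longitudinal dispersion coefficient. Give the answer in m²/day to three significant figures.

At the plume center C_max = M/(n_e·A·√(4πDt)), so D = M²/(4πt·(n_e·A·C_max)²).
n_e·A·C_max = 0.27 × 89 × 0.067 = 1.610 kg/m.
D = 12²/(4π × 180 × 1.610²) = 0.0246 m²/day.

0.0246 m²/day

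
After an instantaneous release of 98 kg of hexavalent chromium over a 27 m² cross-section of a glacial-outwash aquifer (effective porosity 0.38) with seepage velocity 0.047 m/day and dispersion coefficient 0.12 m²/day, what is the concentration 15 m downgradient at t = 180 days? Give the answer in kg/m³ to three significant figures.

0.353 kg/m³

For an instantaneous plane source, C(x,t) = M/(n_e·A·√(4πDt)) · exp(−(x−vt)²/(4Dt)), with n_e·A the pore (flow) area.
Plume center vt = 0.047 × 180 = 8.46 m, so the well at 15 m is 6.54 m downgradient of the peak.
√(4πDt) = 16.48 m, giving peak height M/(n_e·A·√(4πDt)) = 98/(0.38 × 27 × 16.48) = 0.5796 kg/m³.
(x−vt)²/(4Dt) = (6.54)²/(4 × 0.12 × 180) = 0.4950; exp(−0.4950) = 0.6096.
C = 0.5796 × 0.6096 = 0.353 kg/m³.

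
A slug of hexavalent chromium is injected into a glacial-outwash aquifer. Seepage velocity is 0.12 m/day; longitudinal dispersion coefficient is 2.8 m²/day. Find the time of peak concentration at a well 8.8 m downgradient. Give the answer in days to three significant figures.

For the 1D instantaneous-source solution, setting ∂C/∂t = 0 at fixed x gives v²t² + 2Dt − x² = 0, so t = (√(D² + v²x²) − D)/v².
√(D² + v²x²) = √(2.8² + 0.12² × 8.8²) = 2.993; v² = 0.0144.
t = (2.993 − 2.8)/0.0144 = 13.4 days (vs. the pure-advection estimate x/v = 73.3 d).

13.4 days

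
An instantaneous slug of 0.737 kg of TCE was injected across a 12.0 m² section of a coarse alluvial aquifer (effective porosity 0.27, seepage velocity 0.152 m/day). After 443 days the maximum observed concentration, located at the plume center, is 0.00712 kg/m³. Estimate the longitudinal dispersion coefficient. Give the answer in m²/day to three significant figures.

0.183 m²/day

At the plume center C_max = M/(n_e·A·√(4πDt)), so D = M²/(4πt·(n_e·A·C_max)²).
n_e·A·C_max = 0.27 × 12.0 × 0.00712 = 0.02307 kg/m.
D = 0.737²/(4π × 443 × 0.02307²) = 0.183 m²/day.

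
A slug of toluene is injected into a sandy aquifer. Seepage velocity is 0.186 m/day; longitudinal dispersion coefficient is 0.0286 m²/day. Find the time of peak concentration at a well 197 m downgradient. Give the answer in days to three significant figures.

For the 1D instantaneous-source solution, setting ∂C/∂t = 0 at fixed x gives v²t² + 2Dt − x² = 0, so t = (√(D² + v²x²) − D)/v².
√(D² + v²x²) = √(0.0286² + 0.186² × 197²) = 36.64; v² = 0.034596.
t = (36.64 − 0.0286)/0.034596 = 1060 days (vs. the pure-advection estimate x/v = 1060 d).

1060 days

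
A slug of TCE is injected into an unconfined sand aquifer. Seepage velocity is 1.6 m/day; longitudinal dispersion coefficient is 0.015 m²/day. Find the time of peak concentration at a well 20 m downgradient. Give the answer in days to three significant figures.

For the 1D instantaneous-source solution, setting ∂C/∂t = 0 at fixed x gives v²t² + 2Dt − x² = 0, so t = (√(D² + v²x²) − D)/v².
√(D² + v²x²) = √(0.015² + 1.6² × 20²) = 32.00; v² = 2.56.
t = (32.00 − 0.015)/2.56 = 12.5 days (vs. the pure-advection estimate x/v = 12.5 d).

12.5 days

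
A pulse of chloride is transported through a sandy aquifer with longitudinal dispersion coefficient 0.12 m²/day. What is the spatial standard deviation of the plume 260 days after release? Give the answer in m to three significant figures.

Dispersive spreading gives a Gaussian with σ² = 2Dt; advection only shifts the center.
σ = √(2 × 0.12 × 260) = 7.90 m.

7.90 m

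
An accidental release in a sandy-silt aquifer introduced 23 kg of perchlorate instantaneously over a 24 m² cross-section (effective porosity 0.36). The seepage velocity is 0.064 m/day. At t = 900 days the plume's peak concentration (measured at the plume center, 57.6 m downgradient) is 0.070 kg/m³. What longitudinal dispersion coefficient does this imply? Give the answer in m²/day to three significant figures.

0.128 m²/day

At the plume center C_max = M/(n_e·A·√(4πDt)), so D = M²/(4πt·(n_e·A·C_max)²).
n_e·A·C_max = 0.36 × 24 × 0.070 = 0.6048 kg/m.
D = 23²/(4π × 900 × 0.6048²) = 0.128 m²/day.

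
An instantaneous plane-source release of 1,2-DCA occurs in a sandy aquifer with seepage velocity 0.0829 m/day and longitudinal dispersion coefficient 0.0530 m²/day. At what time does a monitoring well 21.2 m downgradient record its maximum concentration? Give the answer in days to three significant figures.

For the 1D instantaneous-source solution, setting ∂C/∂t = 0 at fixed x gives v²t² + 2Dt − x² = 0, so t = (√(D² + v²x²) − D)/v².
√(D² + v²x²) = √(0.0530² + 0.0829² × 21.2²) = 1.758; v² = 0.00687241.
t = (1.758 − 0.0530)/0.00687241 = 248 days (vs. the pure-advection estimate x/v = 256 d).

248 days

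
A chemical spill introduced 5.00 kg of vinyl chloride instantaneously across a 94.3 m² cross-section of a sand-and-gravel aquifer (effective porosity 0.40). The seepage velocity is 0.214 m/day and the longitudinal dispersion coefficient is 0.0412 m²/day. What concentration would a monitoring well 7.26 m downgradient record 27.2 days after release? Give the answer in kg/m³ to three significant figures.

0.0223 kg/m³

For an instantaneous plane source, C(x,t) = M/(n_e·A·√(4πDt)) · exp(−(x−vt)²/(4Dt)), with n_e·A the pore (flow) area.
Plume center vt = 0.214 × 27.2 = 5.8208 m, so the well at 7.26 m is 1.4392 m downgradient of the peak.
√(4πDt) = 3.753 m, giving peak height M/(n_e·A·√(4πDt)) = 5.00/(0.40 × 94.3 × 3.753) = 0.03532 kg/m³.
(x−vt)²/(4Dt) = (1.4392)²/(4 × 0.0412 × 27.2) = 0.4621; exp(−0.4621) = 0.6300.
C = 0.03532 × 0.6300 = 0.0223 kg/m³.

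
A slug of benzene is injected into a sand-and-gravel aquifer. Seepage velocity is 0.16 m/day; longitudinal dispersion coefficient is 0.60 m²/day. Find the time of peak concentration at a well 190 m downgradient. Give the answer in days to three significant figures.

For the 1D instantaneous-source solution, setting ∂C/∂t = 0 at fixed x gives v²t² + 2Dt − x² = 0, so t = (√(D² + v²x²) − D)/v².
√(D² + v²x²) = √(0.60² + 0.16² × 190²) = 30.41; v² = 0.0256.
t = (30.41 − 0.60)/0.0256 = 1160 days (vs. the pure-advection estimate x/v = 1190 d).

1160 days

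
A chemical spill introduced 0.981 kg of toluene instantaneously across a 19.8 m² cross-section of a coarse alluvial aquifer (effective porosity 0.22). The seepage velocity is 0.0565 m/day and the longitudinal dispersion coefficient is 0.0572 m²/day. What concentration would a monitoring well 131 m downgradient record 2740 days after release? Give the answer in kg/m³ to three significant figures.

0.00205 kg/m³

For an instantaneous plane source, C(x,t) = M/(n_e·A·√(4πDt)) · exp(−(x−vt)²/(4Dt)), with n_e·A the pore (flow) area.
Plume center vt = 0.0565 × 2740 = 154.81 m, so the well at 131 m is 23.81 m upgradient of the peak.
√(4πDt) = 44.38 m, giving peak height M/(n_e·A·√(4πDt)) = 0.981/(0.22 × 19.8 × 44.38) = 0.005075 kg/m³.
(x−vt)²/(4Dt) = (-23.81)²/(4 × 0.0572 × 2740) = 0.9043; exp(−0.9043) = 0.4048.
C = 0.005075 × 0.4048 = 0.00205 kg/m³.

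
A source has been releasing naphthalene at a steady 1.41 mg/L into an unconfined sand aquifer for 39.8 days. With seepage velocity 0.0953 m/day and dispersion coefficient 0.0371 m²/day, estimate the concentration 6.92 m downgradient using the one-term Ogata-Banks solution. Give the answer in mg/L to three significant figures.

For a continuous step input, C/C₀ ≈ ½·erfc((x−vt)/(2√(Dt))).
vt = 0.0953 × 39.8 = 3.79294 m and 2√(Dt) = 2√(0.0371 × 39.8) = 2.430 m.
Argument (x−vt)/(2√(Dt)) = (6.92 − 3.79294)/2.430 = 1.287; ½·erfc(1.287) = 0.03437.
C = 1.41 × 0.03437 = 0.0485 mg/L.

0.0485 mg/L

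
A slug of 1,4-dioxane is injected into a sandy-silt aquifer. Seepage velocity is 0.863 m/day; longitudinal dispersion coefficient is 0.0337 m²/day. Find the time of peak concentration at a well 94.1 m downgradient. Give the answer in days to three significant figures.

109 days

For the 1D instantaneous-source solution, setting ∂C/∂t = 0 at fixed x gives v²t² + 2Dt − x² = 0, so t = (√(D² + v²x²) − D)/v².
√(D² + v²x²) = √(0.0337² + 0.863² × 94.1²) = 81.21; v² = 0.744769.
t = (81.21 − 0.0337)/0.744769 = 109 days (vs. the pure-advection estimate x/v = 109 d).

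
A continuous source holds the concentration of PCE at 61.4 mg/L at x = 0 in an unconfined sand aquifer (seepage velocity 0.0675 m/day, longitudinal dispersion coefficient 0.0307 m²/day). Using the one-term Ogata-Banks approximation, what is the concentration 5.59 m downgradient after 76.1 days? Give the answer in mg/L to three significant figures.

For a continuous step input, C/C₀ ≈ ½·erfc((x−vt)/(2√(Dt))).
vt = 0.0675 × 76.1 = 5.13675 m and 2√(Dt) = 2√(0.0307 × 76.1) = 3.057 m.
Argument (x−vt)/(2√(Dt)) = (5.59 − 5.13675)/3.057 = 0.1483; ½·erfc(0.1483) = 0.4169.
C = 61.4 × 0.4169 = 25.6 mg/L.

25.6 mg/L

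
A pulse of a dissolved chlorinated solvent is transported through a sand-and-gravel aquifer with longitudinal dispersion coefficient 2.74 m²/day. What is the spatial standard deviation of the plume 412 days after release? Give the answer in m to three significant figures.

47.5 m

Dispersive spreading gives a Gaussian with σ² = 2Dt; advection only shifts the center.
σ = √(2 × 2.74 × 412) = 47.5 m.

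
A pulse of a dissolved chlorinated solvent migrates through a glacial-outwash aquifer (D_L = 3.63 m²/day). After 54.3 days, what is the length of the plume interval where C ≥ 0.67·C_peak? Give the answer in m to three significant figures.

The plume is Gaussian with σ = √(2Dt) = √(2 × 3.63 × 54.3) = 19.85 m.
C/C_peak = exp(−Δx²/(2σ²)) = 0.67 ⇒ Δx = σ·√(−2 ln 0.67) = 19.85 × 0.8950 = 17.77 m.
Width = 2Δx = 35.5 m.

35.5 m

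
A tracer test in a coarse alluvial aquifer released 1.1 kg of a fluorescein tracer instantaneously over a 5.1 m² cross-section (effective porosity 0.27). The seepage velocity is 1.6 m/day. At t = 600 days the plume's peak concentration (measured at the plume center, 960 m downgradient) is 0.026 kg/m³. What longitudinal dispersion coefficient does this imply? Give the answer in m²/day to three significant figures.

At the plume center C_max = M/(n_e·A·√(4πDt)), so D = M²/(4πt·(n_e·A·C_max)²).
n_e·A·C_max = 0.27 × 5.1 × 0.026 = 0.03580 kg/m.
D = 1.1²/(4π × 600 × 0.03580²) = 0.125 m²/day.

0.125 m²/day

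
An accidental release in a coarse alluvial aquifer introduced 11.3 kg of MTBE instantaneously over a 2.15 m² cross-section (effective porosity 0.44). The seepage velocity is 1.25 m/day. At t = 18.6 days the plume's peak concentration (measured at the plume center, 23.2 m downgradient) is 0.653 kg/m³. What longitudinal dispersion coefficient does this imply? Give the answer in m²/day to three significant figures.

At the plume center C_max = M/(n_e·A·√(4πDt)), so D = M²/(4πt·(n_e·A·C_max)²).
n_e·A·C_max = 0.44 × 2.15 × 0.653 = 0.6177 kg/m.
D = 11.3²/(4π × 18.6 × 0.6177²) = 1.43 m²/day.

1.43 m²/day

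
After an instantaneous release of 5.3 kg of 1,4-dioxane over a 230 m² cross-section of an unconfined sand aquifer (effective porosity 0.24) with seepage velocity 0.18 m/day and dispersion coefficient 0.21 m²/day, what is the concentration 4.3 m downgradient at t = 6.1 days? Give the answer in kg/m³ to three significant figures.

0.00324 kg/m³

For an instantaneous plane source, C(x,t) = M/(n_e·A·√(4πDt)) · exp(−(x−vt)²/(4Dt)), with n_e·A the pore (flow) area.
Plume center vt = 0.18 × 6.1 = 1.098 m, so the well at 4.3 m is 3.202 m downgradient of the peak.
√(4πDt) = 4.012 m, giving peak height M/(n_e·A·√(4πDt)) = 5.3/(0.24 × 230 × 4.012) = 0.02393 kg/m³.
(x−vt)²/(4Dt) = (3.202)²/(4 × 0.21 × 6.1) = 2.001; exp(−2.001) = 0.1352.
C = 0.02393 × 0.1352 = 0.00324 kg/m³.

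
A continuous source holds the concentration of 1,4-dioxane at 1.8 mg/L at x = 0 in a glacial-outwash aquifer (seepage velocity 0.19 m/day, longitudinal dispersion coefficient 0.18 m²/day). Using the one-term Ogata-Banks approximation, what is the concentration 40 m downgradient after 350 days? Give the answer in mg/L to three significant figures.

1.78 mg/L

For a continuous step input, C/C₀ ≈ ½·erfc((x−vt)/(2√(Dt))).
vt = 0.19 × 350 = 66.5 m and 2√(Dt) = 2√(0.18 × 350) = 15.87 m.
Argument (x−vt)/(2√(Dt)) = (40 − 66.5)/15.87 = -1.670; ½·erfc(-1.670) = 0.9909.
C = 1.8 × 0.9909 = 1.78 mg/L.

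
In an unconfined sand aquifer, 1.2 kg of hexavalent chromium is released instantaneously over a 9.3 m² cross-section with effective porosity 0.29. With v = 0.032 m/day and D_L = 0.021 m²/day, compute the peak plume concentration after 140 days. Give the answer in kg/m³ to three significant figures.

0.0732 kg/m³

The peak of an instantaneous 1D plume sits at x = vt; there the Gaussian factor is 1 and C_max = M/(n_e·A·√(4πDt)), where n_e·A is the pore area the mass is dissolved in.
√(4πDt) = √(4π × 0.021 × 140) = 6.078 m, so C_max = 1.2/(0.29 × 9.3 × 6.078) = 0.0732 kg/m³.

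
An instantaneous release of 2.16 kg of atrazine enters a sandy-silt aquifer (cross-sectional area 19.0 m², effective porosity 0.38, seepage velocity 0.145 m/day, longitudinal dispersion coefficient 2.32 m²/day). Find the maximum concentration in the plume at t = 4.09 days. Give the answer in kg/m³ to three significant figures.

0.0274 kg/m³

The peak of an instantaneous 1D plume sits at x = vt; there the Gaussian factor is 1 and C_max = M/(n_e·A·√(4πDt)), where n_e·A is the pore area the mass is dissolved in.
√(4πDt) = √(4π × 2.32 × 4.09) = 10.92 m, so C_max = 2.16/(0.38 × 19.0 × 10.92) = 0.0274 kg/m³.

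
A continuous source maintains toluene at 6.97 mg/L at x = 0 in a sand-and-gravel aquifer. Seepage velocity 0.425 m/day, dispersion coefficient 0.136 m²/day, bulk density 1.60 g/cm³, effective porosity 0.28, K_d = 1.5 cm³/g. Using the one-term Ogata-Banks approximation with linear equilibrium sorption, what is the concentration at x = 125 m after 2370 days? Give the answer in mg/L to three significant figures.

Retardation factor R = 1 + ρ_b·K_d/n = 1 + 1.60 × 1.5/0.28 = 9.571.
Sorption retards both mechanisms: v_R = v/R = 0.04440 m/day, D_R = D/R = 0.01421 m²/day.
v_R·t = 0.04440 × 2370 = 105.228 m; 2√(D_R t) = 11.61 m; argument = (125 − 105.228)/11.61 = 1.703.
C = C₀ × ½·erfc(1.703) = 6.97 × 0.008011 = 0.0558 mg/L.

0.0558 mg/L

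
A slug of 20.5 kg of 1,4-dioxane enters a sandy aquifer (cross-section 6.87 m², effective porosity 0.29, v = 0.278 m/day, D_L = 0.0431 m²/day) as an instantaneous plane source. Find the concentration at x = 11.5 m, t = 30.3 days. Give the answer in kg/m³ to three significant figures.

0.415 kg/m³

For an instantaneous plane source, C(x,t) = M/(n_e·A·√(4πDt)) · exp(−(x−vt)²/(4Dt)), with n_e·A the pore (flow) area.
Plume center vt = 0.278 × 30.3 = 8.4234 m, so the well at 11.5 m is 3.0766 m downgradient of the peak.
√(4πDt) = 4.051 m, giving peak height M/(n_e·A·√(4πDt)) = 20.5/(0.29 × 6.87 × 4.051) = 2.540 kg/m³.
(x−vt)²/(4Dt) = (3.0766)²/(4 × 0.0431 × 30.3) = 1.812; exp(−1.812) = 0.1633.
C = 2.540 × 0.1633 = 0.415 kg/m³.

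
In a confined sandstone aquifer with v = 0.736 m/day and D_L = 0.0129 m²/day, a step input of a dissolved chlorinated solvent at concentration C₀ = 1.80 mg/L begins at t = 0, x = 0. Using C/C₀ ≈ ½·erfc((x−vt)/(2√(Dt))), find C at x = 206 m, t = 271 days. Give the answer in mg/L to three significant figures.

For a continuous step input, C/C₀ ≈ ½·erfc((x−vt)/(2√(Dt))).
vt = 0.736 × 271 = 199.456 m and 2√(Dt) = 2√(0.0129 × 271) = 3.739 m.
Argument (x−vt)/(2√(Dt)) = (206 − 199.456)/3.739 = 1.750; ½·erfc(1.750) = 0.006664.
C = 1.80 × 0.006664 = 0.0120 mg/L.

0.0120 mg/L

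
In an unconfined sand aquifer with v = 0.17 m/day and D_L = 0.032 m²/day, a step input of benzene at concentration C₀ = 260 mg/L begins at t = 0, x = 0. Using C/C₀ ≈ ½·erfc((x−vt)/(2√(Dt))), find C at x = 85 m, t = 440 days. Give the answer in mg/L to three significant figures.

7.10 mg/L

For a continuous step input, C/C₀ ≈ ½·erfc((x−vt)/(2√(Dt))).
vt = 0.17 × 440 = 74.8 m and 2√(Dt) = 2√(0.032 × 440) = 7.505 m.
Argument (x−vt)/(2√(Dt)) = (85 − 74.8)/7.505 = 1.359; ½·erfc(1.359) = 0.02731.
C = 260 × 0.02731 = 7.10 mg/L.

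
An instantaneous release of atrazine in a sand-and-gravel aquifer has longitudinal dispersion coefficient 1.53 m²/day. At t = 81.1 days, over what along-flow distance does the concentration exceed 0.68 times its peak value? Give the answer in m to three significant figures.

27.7 m

The plume is Gaussian with σ = √(2Dt) = √(2 × 1.53 × 81.1) = 15.75 m.
C/C_peak = exp(−Δx²/(2σ²)) = 0.68 ⇒ Δx = σ·√(−2 ln 0.68) = 15.75 × 0.8783 = 13.83 m.
Width = 2Δx = 27.7 m.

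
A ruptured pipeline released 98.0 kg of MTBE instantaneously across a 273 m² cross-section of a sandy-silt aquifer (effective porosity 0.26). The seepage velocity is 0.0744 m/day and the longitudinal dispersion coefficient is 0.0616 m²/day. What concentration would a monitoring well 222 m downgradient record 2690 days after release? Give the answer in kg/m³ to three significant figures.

0.0147 kg/m³

For an instantaneous plane source, C(x,t) = M/(n_e·A·√(4πDt)) · exp(−(x−vt)²/(4Dt)), with n_e·A the pore (flow) area.
Plume center vt = 0.0744 × 2690 = 200.136 m, so the well at 222 m is 21.864 m downgradient of the peak.
√(4πDt) = 45.63 m, giving peak height M/(n_e·A·√(4πDt)) = 98.0/(0.26 × 273 × 45.63) = 0.03026 kg/m³.
(x−vt)²/(4Dt) = (21.864)²/(4 × 0.0616 × 2690) = 0.7212; exp(−0.7212) = 0.4862.
C = 0.03026 × 0.4862 = 0.0147 kg/m³.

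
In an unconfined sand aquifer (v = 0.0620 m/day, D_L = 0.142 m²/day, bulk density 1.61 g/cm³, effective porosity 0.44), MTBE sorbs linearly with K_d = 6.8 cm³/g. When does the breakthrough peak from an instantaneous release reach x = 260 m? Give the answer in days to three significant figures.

108000 days

Retardation factor R = 1 + ρ_b·K_d/n = 1 + 1.61 × 6.8/0.44 = 25.88.
Sorption retards both mechanisms: v_R = v/R = 0.002396 m/day, D_R = D/R = 0.005487 m²/day.
Peak time from v_R²t² + 2D_R t − x² = 0: t = (√(D_R² + v_R²x²) − D_R)/v_R².
√(D_R² + v_R²x²) = √(0.005487² + 0.002396² × 260²) = 0.6230; v_R² = 5.741e-06.
t = (0.6230 − 0.005487)/5.741e-06 = 108000 days.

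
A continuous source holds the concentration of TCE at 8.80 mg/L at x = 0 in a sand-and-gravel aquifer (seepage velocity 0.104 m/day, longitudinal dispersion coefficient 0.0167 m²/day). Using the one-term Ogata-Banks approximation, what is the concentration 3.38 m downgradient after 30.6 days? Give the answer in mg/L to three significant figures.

3.72 mg/L

For a continuous step input, C/C₀ ≈ ½·erfc((x−vt)/(2√(Dt))).
vt = 0.104 × 30.6 = 3.1824 m and 2√(Dt) = 2√(0.0167 × 30.6) = 1.430 m.
Argument (x−vt)/(2√(Dt)) = (3.38 − 3.1824)/1.430 = 0.1382; ½·erfc(0.1382) = 0.4225.
C = 8.80 × 0.4225 = 3.72 mg/L.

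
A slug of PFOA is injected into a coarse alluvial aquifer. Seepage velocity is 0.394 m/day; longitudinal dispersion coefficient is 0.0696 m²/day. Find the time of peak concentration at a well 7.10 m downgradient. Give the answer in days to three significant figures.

For the 1D instantaneous-source solution, setting ∂C/∂t = 0 at fixed x gives v²t² + 2Dt − x² = 0, so t = (√(D² + v²x²) − D)/v².
√(D² + v²x²) = √(0.0696² + 0.394² × 7.10²) = 2.798; v² = 0.155236.
t = (2.798 − 0.0696)/0.155236 = 17.6 days (vs. the pure-advection estimate x/v = 18.0 d).

17.6 days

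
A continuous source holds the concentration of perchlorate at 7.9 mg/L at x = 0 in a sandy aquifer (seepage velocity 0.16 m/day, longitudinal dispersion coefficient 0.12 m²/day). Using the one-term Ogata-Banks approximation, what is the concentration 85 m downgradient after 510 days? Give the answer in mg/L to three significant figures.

For a continuous step input, C/C₀ ≈ ½·erfc((x−vt)/(2√(Dt))).
vt = 0.16 × 510 = 81.6 m and 2√(Dt) = 2√(0.12 × 510) = 15.65 m.
Argument (x−vt)/(2√(Dt)) = (85 − 81.6)/15.65 = 0.2173; ½·erfc(0.2173) = 0.3793.
C = 7.9 × 0.3793 = 3.00 mg/L.

3.00 mg/L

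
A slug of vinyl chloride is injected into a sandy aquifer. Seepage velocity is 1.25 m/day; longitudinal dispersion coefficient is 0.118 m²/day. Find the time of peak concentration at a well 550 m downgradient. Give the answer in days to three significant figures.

For the 1D instantaneous-source solution, setting ∂C/∂t = 0 at fixed x gives v²t² + 2Dt − x² = 0, so t = (√(D² + v²x²) − D)/v².
√(D² + v²x²) = √(0.118² + 1.25² × 550²) = 687.5; v² = 1.5625.
t = (687.5 − 0.118)/1.5625 = 440 days (vs. the pure-advection estimate x/v = 440 d).

440 days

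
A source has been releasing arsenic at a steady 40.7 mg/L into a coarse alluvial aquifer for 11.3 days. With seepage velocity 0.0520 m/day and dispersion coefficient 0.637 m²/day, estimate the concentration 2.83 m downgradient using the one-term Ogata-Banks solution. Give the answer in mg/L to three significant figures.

11.3 mg/L

For a continuous step input, C/C₀ ≈ ½·erfc((x−vt)/(2√(Dt))).
vt = 0.0520 × 11.3 = 0.5876 m and 2√(Dt) = 2√(0.637 × 11.3) = 5.366 m.
Argument (x−vt)/(2√(Dt)) = (2.83 − 0.5876)/5.366 = 0.4179; ½·erfc(0.4179) = 0.2773.
C = 40.7 × 0.2773 = 11.3 mg/L.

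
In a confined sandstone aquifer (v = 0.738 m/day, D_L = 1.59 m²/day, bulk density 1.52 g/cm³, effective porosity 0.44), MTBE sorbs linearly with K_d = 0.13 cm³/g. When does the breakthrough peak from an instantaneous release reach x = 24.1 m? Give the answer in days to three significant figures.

43.3 days

Retardation factor R = 1 + ρ_b·K_d/n = 1 + 1.52 × 0.13/0.44 = 1.449.
Sorption retards both mechanisms: v_R = v/R = 0.5093 m/day, D_R = D/R = 1.097 m²/day.
Peak time from v_R²t² + 2D_R t − x² = 0: t = (√(D_R² + v_R²x²) − D_R)/v_R².
√(D_R² + v_R²x²) = √(1.097² + 0.5093² × 24.1²) = 12.32; v_R² = 0.2594.
t = (12.32 − 1.097)/0.2594 = 43.3 days.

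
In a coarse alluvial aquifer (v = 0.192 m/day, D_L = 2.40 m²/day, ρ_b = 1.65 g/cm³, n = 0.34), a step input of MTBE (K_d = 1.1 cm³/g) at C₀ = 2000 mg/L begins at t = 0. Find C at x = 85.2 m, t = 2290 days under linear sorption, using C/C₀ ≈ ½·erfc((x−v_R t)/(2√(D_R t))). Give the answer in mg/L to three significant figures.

Retardation factor R = 1 + ρ_b·K_d/n = 1 + 1.65 × 1.1/0.34 = 6.338.
Sorption retards both mechanisms: v_R = v/R = 0.03029 m/day, D_R = D/R = 0.3787 m²/day.
v_R·t = 0.03029 × 2290 = 69.3641 m; 2√(D_R t) = 58.90 m; argument = (85.2 − 69.3641)/58.90 = 0.2689.
C = C₀ × ½·erfc(0.2689) = 2000 × 0.3519 = 704 mg/L.

704 mg/L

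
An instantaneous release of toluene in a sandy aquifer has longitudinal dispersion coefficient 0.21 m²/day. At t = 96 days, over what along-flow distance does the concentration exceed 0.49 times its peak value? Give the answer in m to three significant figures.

15.2 m

The plume is Gaussian with σ = √(2Dt) = √(2 × 0.21 × 96) = 6.350 m.
C/C_peak = exp(−Δx²/(2σ²)) = 0.49 ⇒ Δx = σ·√(−2 ln 0.49) = 6.350 × 1.194 = 7.582 m.
Width = 2Δx = 15.2 m.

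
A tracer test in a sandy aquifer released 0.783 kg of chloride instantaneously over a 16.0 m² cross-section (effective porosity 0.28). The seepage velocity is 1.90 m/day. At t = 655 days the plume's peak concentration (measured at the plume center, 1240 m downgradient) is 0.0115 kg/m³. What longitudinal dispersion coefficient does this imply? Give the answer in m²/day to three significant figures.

0.0281 m²/day

At the plume center C_max = M/(n_e·A·√(4πDt)), so D = M²/(4πt·(n_e·A·C_max)²).
n_e·A·C_max = 0.28 × 16.0 × 0.0115 = 0.05152 kg/m.
D = 0.783²/(4π × 655 × 0.05152²) = 0.0281 m²/day.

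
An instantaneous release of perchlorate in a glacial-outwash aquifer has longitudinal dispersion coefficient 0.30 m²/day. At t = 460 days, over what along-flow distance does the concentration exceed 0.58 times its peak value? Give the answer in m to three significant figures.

The plume is Gaussian with σ = √(2Dt) = √(2 × 0.30 × 460) = 16.61 m.
C/C_peak = exp(−Δx²/(2σ²)) = 0.58 ⇒ Δx = σ·√(−2 ln 0.58) = 16.61 × 1.044 = 17.34 m.
Width = 2Δx = 34.7 m.

34.7 m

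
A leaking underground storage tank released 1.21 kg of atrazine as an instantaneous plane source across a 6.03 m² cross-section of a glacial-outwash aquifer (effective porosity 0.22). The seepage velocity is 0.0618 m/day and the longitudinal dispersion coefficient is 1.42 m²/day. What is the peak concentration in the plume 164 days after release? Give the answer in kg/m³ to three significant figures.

0.0169 kg/m³

The peak of an instantaneous 1D plume sits at x = vt; there the Gaussian factor is 1 and C_max = M/(n_e·A·√(4πDt)), where n_e·A is the pore area the mass is dissolved in.
√(4πDt) = √(4π × 1.42 × 164) = 54.10 m, so C_max = 1.21/(0.22 × 6.03 × 54.10) = 0.0169 kg/m³.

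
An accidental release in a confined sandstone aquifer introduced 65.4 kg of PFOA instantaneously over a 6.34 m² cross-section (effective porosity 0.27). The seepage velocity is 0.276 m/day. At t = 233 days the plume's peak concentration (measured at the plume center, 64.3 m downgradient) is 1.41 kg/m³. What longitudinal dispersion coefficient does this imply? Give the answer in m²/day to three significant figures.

At the plume center C_max = M/(n_e·A·√(4πDt)), so D = M²/(4πt·(n_e·A·C_max)²).
n_e·A·C_max = 0.27 × 6.34 × 1.41 = 2.414 kg/m.
D = 65.4²/(4π × 233 × 2.414²) = 0.251 m²/day.

0.251 m²/day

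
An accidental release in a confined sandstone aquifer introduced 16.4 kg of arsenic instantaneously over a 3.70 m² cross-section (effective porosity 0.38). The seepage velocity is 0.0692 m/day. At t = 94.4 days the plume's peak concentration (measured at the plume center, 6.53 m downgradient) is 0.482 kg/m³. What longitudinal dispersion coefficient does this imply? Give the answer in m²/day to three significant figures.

0.494 m²/day

At the plume center C_max = M/(n_e·A·√(4πDt)), so D = M²/(4πt·(n_e·A·C_max)²).
n_e·A·C_max = 0.38 × 3.70 × 0.482 = 0.6777 kg/m.
D = 16.4²/(4π × 94.4 × 0.6777²) = 0.494 m²/day.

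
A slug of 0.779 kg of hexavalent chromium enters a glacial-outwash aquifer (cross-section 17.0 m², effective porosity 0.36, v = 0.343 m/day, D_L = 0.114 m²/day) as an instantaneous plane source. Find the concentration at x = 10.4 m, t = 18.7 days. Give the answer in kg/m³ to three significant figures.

For an instantaneous plane source, C(x,t) = M/(n_e·A·√(4πDt)) · exp(−(x−vt)²/(4Dt)), with n_e·A the pore (flow) area.
Plume center vt = 0.343 × 18.7 = 6.4141 m, so the well at 10.4 m is 3.9859 m downgradient of the peak.
√(4πDt) = 5.176 m, giving peak height M/(n_e·A·√(4πDt)) = 0.779/(0.36 × 17.0 × 5.176) = 0.02459 kg/m³.
(x−vt)²/(4Dt) = (3.9859)²/(4 × 0.114 × 18.7) = 1.863; exp(−1.863) = 0.1552.
C = 0.02459 × 0.1552 = 0.00382 kg/m³.

0.00382 kg/m³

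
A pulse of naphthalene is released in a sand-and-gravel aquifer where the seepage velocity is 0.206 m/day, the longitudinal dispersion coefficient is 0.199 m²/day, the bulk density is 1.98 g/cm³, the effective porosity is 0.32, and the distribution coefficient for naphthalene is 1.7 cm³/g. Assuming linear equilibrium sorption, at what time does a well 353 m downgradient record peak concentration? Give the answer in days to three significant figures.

19700 days

Retardation factor R = 1 + ρ_b·K_d/n = 1 + 1.98 × 1.7/0.32 = 11.52.
Sorption retards both mechanisms: v_R = v/R = 0.01788 m/day, D_R = D/R = 0.01727 m²/day.
Peak time from v_R²t² + 2D_R t − x² = 0: t = (√(D_R² + v_R²x²) − D_R)/v_R².
√(D_R² + v_R²x²) = √(0.01727² + 0.01788² × 353²) = 6.312; v_R² = 0.0003197.
t = (6.312 − 0.01727)/0.0003197 = 19700 days.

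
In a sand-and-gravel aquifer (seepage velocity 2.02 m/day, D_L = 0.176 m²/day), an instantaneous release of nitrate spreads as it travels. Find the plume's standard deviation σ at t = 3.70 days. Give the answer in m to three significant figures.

1.14 m

Dispersive spreading gives a Gaussian with σ² = 2Dt; advection only shifts the center.
σ = √(2 × 0.176 × 3.70) = 1.14 m.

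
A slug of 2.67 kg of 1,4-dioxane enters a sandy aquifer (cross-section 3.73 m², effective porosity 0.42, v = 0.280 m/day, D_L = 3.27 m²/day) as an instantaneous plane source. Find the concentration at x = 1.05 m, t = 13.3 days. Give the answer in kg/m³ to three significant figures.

0.0700 kg/m³

For an instantaneous plane source, C(x,t) = M/(n_e·A·√(4πDt)) · exp(−(x−vt)²/(4Dt)), with n_e·A the pore (flow) area.
Plume center vt = 0.280 × 13.3 = 3.724 m, so the well at 1.05 m is 2.674 m upgradient of the peak.
√(4πDt) = 23.38 m, giving peak height M/(n_e·A·√(4πDt)) = 2.67/(0.42 × 3.73 × 23.38) = 0.07290 kg/m³.
(x−vt)²/(4Dt) = (-2.674)²/(4 × 3.27 × 13.3) = 0.04110; exp(−0.04110) = 0.9597.
C = 0.07290 × 0.9597 = 0.0700 kg/m³.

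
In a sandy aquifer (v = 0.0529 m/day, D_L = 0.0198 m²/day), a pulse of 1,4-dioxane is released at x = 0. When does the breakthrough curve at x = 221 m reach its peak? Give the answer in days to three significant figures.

4170 days

For the 1D instantaneous-source solution, setting ∂C/∂t = 0 at fixed x gives v²t² + 2Dt − x² = 0, so t = (√(D² + v²x²) − D)/v².
√(D² + v²x²) = √(0.0198² + 0.0529² × 221²) = 11.69; v² = 0.00279841.
t = (11.69 − 0.0198)/0.00279841 = 4170 days (vs. the pure-advection estimate x/v = 4180 d).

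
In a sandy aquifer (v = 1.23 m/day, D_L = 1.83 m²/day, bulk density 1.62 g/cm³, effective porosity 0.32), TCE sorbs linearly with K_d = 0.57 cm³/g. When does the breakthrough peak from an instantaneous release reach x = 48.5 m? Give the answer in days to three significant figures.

Retardation factor R = 1 + ρ_b·K_d/n = 1 + 1.62 × 0.57/0.32 = 3.886.
Sorption retards both mechanisms: v_R = v/R = 0.3165 m/day, D_R = D/R = 0.4709 m²/day.
Peak time from v_R²t² + 2D_R t − x² = 0: t = (√(D_R² + v_R²x²) − D_R)/v_R².
√(D_R² + v_R²x²) = √(0.4709² + 0.3165² × 48.5²) = 15.36; v_R² = 0.1002.
t = (15.36 − 0.4709)/0.1002 = 149 days.

149 days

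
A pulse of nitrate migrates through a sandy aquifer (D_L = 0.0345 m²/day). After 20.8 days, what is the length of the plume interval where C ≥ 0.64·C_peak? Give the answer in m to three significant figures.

2.26 m

The plume is Gaussian with σ = √(2Dt) = √(2 × 0.0345 × 20.8) = 1.198 m.
C/C_peak = exp(−Δx²/(2σ²)) = 0.64 ⇒ Δx = σ·√(−2 ln 0.64) = 1.198 × 0.9448 = 1.132 m.
Width = 2Δx = 2.26 m.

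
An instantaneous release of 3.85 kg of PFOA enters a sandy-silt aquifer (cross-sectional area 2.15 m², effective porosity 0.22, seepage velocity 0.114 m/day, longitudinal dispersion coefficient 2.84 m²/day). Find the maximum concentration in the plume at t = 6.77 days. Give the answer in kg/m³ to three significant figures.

The peak of an instantaneous 1D plume sits at x = vt; there the Gaussian factor is 1 and C_max = M/(n_e·A·√(4πDt)), where n_e·A is the pore area the mass is dissolved in.
√(4πDt) = √(4π × 2.84 × 6.77) = 15.54 m, so C_max = 3.85/(0.22 × 2.15 × 15.54) = 0.524 kg/m³.

0.524 kg/m³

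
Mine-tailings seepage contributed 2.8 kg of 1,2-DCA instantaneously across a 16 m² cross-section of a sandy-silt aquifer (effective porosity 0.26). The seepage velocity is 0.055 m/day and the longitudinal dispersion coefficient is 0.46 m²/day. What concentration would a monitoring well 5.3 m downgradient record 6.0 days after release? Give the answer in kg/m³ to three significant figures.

0.0122 kg/m³

For an instantaneous plane source, C(x,t) = M/(n_e·A·√(4πDt)) · exp(−(x−vt)²/(4Dt)), with n_e·A the pore (flow) area.
Plume center vt = 0.055 × 6.0 = 0.33 m, so the well at 5.3 m is 4.97 m downgradient of the peak.
√(4πDt) = 5.889 m, giving peak height M/(n_e·A·√(4πDt)) = 2.8/(0.26 × 16 × 5.889) = 0.1143 kg/m³.
(x−vt)²/(4Dt) = (4.97)²/(4 × 0.46 × 6.0) = 2.237; exp(−2.237) = 0.1068.
C = 0.1143 × 0.1068 = 0.0122 kg/m³.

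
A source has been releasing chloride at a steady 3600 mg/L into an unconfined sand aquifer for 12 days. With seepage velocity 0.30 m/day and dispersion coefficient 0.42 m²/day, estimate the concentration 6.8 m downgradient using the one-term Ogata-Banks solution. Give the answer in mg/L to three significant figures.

564 mg/L

For a continuous step input, C/C₀ ≈ ½·erfc((x−vt)/(2√(Dt))).
vt = 0.30 × 12 = 3.6 m and 2√(Dt) = 2√(0.42 × 12) = 4.490 m.
Argument (x−vt)/(2√(Dt)) = (6.8 − 3.6)/4.490 = 0.7127; ½·erfc(0.7127) = 0.1567.
C = 3600 × 0.1567 = 564 mg/L.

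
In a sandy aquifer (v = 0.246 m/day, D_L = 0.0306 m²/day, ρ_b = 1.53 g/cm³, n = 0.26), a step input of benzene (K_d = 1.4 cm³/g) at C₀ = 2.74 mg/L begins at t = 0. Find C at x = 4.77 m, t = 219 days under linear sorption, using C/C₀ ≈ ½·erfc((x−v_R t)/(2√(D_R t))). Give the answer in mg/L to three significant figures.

2.22 mg/L

Retardation factor R = 1 + ρ_b·K_d/n = 1 + 1.53 × 1.4/0.26 = 9.238.
Sorption retards both mechanisms: v_R = v/R = 0.02663 m/day, D_R = D/R = 0.003312 m²/day.
v_R·t = 0.02663 × 219 = 5.83197 m; 2√(D_R t) = 1.703 m; argument = (4.77 − 5.83197)/1.703 = -0.6236.
C = C₀ × ½·erfc(-0.6236) = 2.74 × 0.8111 = 2.22 mg/L.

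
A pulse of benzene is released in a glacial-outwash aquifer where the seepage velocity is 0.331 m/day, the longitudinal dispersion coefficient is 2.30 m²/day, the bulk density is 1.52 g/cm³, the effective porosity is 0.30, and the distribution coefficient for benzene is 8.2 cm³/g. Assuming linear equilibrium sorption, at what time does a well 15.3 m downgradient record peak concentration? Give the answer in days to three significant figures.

Retardation factor R = 1 + ρ_b·K_d/n = 1 + 1.52 × 8.2/0.30 = 42.55.
Sorption retards both mechanisms: v_R = v/R = 0.007779 m/day, D_R = D/R = 0.05405 m²/day.
Peak time from v_R²t² + 2D_R t − x² = 0: t = (√(D_R² + v_R²x²) − D_R)/v_R².
√(D_R² + v_R²x²) = √(0.05405² + 0.007779² × 15.3²) = 0.1307; v_R² = 6.051e-05.
t = (0.1307 − 0.05405)/6.051e-05 = 1270 days.

1270 days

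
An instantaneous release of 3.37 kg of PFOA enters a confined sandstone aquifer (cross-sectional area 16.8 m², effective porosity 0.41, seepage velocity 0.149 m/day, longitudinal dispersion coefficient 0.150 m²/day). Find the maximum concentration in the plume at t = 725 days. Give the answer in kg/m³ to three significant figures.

The peak of an instantaneous 1D plume sits at x = vt; there the Gaussian factor is 1 and C_max = M/(n_e·A·√(4πDt)), where n_e·A is the pore area the mass is dissolved in.
√(4πDt) = √(4π × 0.150 × 725) = 36.97 m, so C_max = 3.37/(0.41 × 16.8 × 36.97) = 0.0132 kg/m³.

0.0132 kg/m³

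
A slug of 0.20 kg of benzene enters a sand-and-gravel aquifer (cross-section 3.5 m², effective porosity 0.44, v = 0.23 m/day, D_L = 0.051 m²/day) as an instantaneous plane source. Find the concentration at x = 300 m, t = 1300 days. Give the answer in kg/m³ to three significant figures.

0.00448 kg/m³

For an instantaneous plane source, C(x,t) = M/(n_e·A·√(4πDt)) · exp(−(x−vt)²/(4Dt)), with n_e·A the pore (flow) area.
Plume center vt = 0.23 × 1300 = 299 m, so the well at 300 m is 1 m downgradient of the peak.
√(4πDt) = 28.86 m, giving peak height M/(n_e·A·√(4πDt)) = 0.20/(0.44 × 3.5 × 28.86) = 0.004500 kg/m³.
(x−vt)²/(4Dt) = (1)²/(4 × 0.051 × 1300) = 0.003771; exp(−0.003771) = 0.9962.
C = 0.004500 × 0.9962 = 0.00448 kg/m³.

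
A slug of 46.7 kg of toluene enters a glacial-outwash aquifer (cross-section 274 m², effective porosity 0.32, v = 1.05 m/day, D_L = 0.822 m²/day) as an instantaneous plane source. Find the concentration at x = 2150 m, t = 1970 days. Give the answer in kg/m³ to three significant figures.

For an instantaneous plane source, C(x,t) = M/(n_e·A·√(4πDt)) · exp(−(x−vt)²/(4Dt)), with n_e·A the pore (flow) area.
Plume center vt = 1.05 × 1970 = 2068.5 m, so the well at 2150 m is 81.5 m downgradient of the peak.
√(4πDt) = 142.7 m, giving peak height M/(n_e·A·√(4πDt)) = 46.7/(0.32 × 274 × 142.7) = 0.003732 kg/m³.
(x−vt)²/(4Dt) = (81.5)²/(4 × 0.822 × 1970) = 1.025; exp(−1.025) = 0.3588.
C = 0.003732 × 0.3588 = 0.00134 kg/m³.

0.00134 kg/m³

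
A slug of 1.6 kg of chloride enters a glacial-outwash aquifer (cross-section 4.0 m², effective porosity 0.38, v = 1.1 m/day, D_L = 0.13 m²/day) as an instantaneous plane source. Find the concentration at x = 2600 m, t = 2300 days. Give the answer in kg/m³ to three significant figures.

For an instantaneous plane source, C(x,t) = M/(n_e·A·√(4πDt)) · exp(−(x−vt)²/(4Dt)), with n_e·A the pore (flow) area.
Plume center vt = 1.1 × 2300 = 2530 m, so the well at 2600 m is 70 m downgradient of the peak.
√(4πDt) = 61.30 m, giving peak height M/(n_e·A·√(4πDt)) = 1.6/(0.38 × 4.0 × 61.30) = 0.01717 kg/m³.
(x−vt)²/(4Dt) = (70)²/(4 × 0.13 × 2300) = 4.097; exp(−4.097) = 0.01662.
C = 0.01717 × 0.01662 = 0.000285 kg/m³.

0.000285 kg/m³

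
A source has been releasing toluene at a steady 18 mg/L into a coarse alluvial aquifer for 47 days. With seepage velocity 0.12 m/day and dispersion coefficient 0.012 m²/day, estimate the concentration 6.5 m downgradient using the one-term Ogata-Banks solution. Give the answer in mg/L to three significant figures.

For a continuous step input, C/C₀ ≈ ½·erfc((x−vt)/(2√(Dt))).
vt = 0.12 × 47 = 5.64 m and 2√(Dt) = 2√(0.012 × 47) = 1.502 m.
Argument (x−vt)/(2√(Dt)) = (6.5 − 5.64)/1.502 = 0.5726; ½·erfc(0.5726) = 0.2090.
C = 18 × 0.2090 = 3.76 mg/L.

3.76 mg/L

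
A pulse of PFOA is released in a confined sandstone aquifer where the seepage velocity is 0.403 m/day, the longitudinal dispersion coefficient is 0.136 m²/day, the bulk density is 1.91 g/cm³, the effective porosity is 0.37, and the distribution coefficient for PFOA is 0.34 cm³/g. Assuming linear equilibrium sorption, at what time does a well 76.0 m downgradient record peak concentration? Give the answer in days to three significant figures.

517 days

Retardation factor R = 1 + ρ_b·K_d/n = 1 + 1.91 × 0.34/0.37 = 2.755.
Sorption retards both mechanisms: v_R = v/R = 0.1463 m/day, D_R = D/R = 0.04936 m²/day.
Peak time from v_R²t² + 2D_R t − x² = 0: t = (√(D_R² + v_R²x²) − D_R)/v_R².
√(D_R² + v_R²x²) = √(0.04936² + 0.1463² × 76.0²) = 11.12; v_R² = 0.02140.
t = (11.12 − 0.04936)/0.02140 = 517 days.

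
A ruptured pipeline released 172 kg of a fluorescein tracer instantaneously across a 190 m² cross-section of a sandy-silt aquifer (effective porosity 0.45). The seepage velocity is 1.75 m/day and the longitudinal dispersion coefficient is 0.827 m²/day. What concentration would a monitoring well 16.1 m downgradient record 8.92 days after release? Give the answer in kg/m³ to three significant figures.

For an instantaneous plane source, C(x,t) = M/(n_e·A·√(4πDt)) · exp(−(x−vt)²/(4Dt)), with n_e·A the pore (flow) area.
Plume center vt = 1.75 × 8.92 = 15.61 m, so the well at 16.1 m is 0.49 m downgradient of the peak.
√(4πDt) = 9.628 m, giving peak height M/(n_e·A·√(4πDt)) = 172/(0.45 × 190 × 9.628) = 0.2089 kg/m³.
(x−vt)²/(4Dt) = (0.49)²/(4 × 0.827 × 8.92) = 0.008137; exp(−0.008137) = 0.9919.
C = 0.2089 × 0.9919 = 0.207 kg/m³.

0.207 kg/m³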